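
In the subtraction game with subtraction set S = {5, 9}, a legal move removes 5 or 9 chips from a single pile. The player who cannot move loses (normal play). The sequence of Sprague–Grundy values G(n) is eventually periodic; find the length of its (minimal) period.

n :  0  1  2  3  4  5  6  7  8  9 10 11 12 13 14 15 16 17 18 19 20 21 22 23 24 25 26 27 28 29
G :  0  0  0  0  0  1  1  1  1  1  2  2  2  2  0  0  0  0  0  1  1  1  1  1  2  2  2  2  0  0
G(n+14) = G(n) holds for n = 0,…,8 (a full window of length max(S) = 9), so the sequence is purely periodic with period 14.

14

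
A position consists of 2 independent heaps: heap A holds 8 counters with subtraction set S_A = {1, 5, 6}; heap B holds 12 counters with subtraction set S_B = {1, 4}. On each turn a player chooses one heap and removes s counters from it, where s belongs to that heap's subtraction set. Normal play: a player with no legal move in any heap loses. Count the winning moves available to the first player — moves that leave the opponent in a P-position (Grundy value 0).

Heap A, S = {1, 5, 6}:
n : 0 1 2 3 4 5 6 7 8
G : 0 1 0 1 0 1 2 3 2
G_A(8) = 2.
Heap B, S = {1, 4}:
n :  0  1  2  3  4  5  6  7  8  9 10 11 12
G :  0  1  0  1  2  0  1  0  1  2  0  1  0
G_B(12) = 0.
Combined Grundy value = 2 ⊕ 0 = 2.
A winning move leaves total XOR = 0, i.e. changes one component's Grundy value g to g ⊕ X where X is the current total.
Heap A: need g' = 2⊕2 = 0. Options: 8−1→G=3, 8−5→G=1, 8−6→G=0. Hits: 1.
Heap B: need g' = 0⊕2 = 2. Options: 12−1→G=1, 12−4→G=1. Hits: 0.

1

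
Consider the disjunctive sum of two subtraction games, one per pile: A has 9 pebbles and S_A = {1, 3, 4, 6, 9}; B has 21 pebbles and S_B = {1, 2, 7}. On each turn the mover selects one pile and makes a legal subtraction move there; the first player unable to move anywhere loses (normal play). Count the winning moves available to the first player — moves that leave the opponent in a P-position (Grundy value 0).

1

Pile A, S = {1, 3, 4, 6, 9}:
n : 0 1 2 3 4 5 6 7 8 9
G : 0 1 0 1 2 3 2 0 1 4
G_A(9) = 4.
Pile B, S = {1, 2, 7}:
n :  0  1  2  3  4  5  6  7  8  9 10 11 12 13 14 15 16 17 18 19 20 21
G :  0  1  2  0  1  2  0  1  2  0  1  2  0  1  2  0  1  2  0  1  2  0
G_B(21) = 0.
Combined Grundy value = 4 ⊕ 0 = 4.
A winning move leaves total XOR = 0, i.e. changes one component's Grundy value g to g ⊕ X where X is the current total.
Pile A: need g' = 4⊕4 = 0. Options: 9−1→G=1, 9−3→G=2, 9−4→G=3, 9−6→G=1, 9−9→G=0. Hits: 1.
Pile B: need g' = 0⊕4 = 4. Options: 21−1→G=2, 21−2→G=1, 21−7→G=2. Hits: 0.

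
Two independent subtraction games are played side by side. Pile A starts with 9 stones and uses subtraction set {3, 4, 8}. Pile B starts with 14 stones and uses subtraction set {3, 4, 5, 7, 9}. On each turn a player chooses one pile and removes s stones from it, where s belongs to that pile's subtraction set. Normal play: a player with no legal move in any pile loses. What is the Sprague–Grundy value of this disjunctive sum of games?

3

Pile A, S = {3, 4, 8}:
n : 0 1 2 3 4 5 6 7 8 9
G : 0 0 0 1 1 1 2 0 2 3
G_A(9) = 3.
Pile B, S = {3, 4, 5, 7, 9}:
G(0) = 0
G(1) = mex{} = 0
G(2) = mex{} = 0
G(3) = mex{0} = 1
G(4) = mex{0,0} = 1
G(5) = mex{0,0,0} = 1
G(6) = mex{1,0,0} = 2
G(7) = mex{1,1,0,0} = 2
G(8) = mex{1,1,1,0} = 2
G(9) = mex{2,1,1,0,0} = 3
G(10) = mex{2,2,1,1,0} = 3
G(11) = mex{2,2,2,1,0} = 3
G(12) = mex{3,2,2,1,1} = 0
G(13) = mex{3,3,2,2,1} = 0
G(14) = mex{3,3,3,2,1} = 0
G_B(14) = 0.
Combined Grundy value = 3 ⊕ 0 = 3.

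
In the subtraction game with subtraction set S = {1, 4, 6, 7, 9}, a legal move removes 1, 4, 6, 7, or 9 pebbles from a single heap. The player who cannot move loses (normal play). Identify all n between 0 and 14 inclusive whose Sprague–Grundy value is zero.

G(0) = 0
G(1) = mex{0} = 1
G(2) = mex{1} = 0
G(3) = mex{0} = 1
G(4) = mex{1,0} = 2
G(5) = mex{2,1} = 0
G(6) = mex{0,0,0} = 1
G(7) = mex{1,1,1,0} = 2
G(8) = mex{2,2,0,1} = 3
G(9) = mex{3,0,1,0,0} = 2
G(10) = mex{2,1,2,1,1} = 0
G(11) = mex{0,2,0,2,0} = 1
G(12) = mex{1,3,1,0,1} = 2
G(13) = mex{2,2,2,1,2} = 0
G(14) = mex{0,0,3,2,0} = 1
P-positions are exactly the n with G(n) = 0.

0, 2, 5, 10, 13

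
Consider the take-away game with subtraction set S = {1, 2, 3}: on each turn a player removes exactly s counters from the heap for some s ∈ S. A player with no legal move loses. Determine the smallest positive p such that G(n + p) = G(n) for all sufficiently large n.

4

n :  0  1  2  3  4  5  6  7  8  9 10 11 12 13 14
G :  0  1  2  3  0  1  2  3  0  1  2  3  0  1  2
G(n+4) = G(n) holds for n = 0,…,2 (a full window of length max(S) = 3), so the sequence is purely periodic with period 4.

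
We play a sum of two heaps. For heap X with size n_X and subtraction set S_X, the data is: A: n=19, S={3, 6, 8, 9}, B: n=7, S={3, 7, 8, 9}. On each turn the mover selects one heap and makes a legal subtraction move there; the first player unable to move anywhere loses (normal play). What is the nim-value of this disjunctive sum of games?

Heap A, S = {3, 6, 8, 9}:
n :  0  1  2  3  4  5  6  7  8  9 10 11 12 13 14 15 16 17 18 19
G :  0  0  0  1  1  1  2  2  2  3  3  3  0  0  0  1  1  1  2  2
G_A(19) = 2.
Heap B, S = {3, 7, 8, 9}:
n : 0 1 2 3 4 5 6 7
G : 0 0 0 1 1 1 0 2
G_B(7) = 2.
Combined Grundy value = 2 ⊕ 2 = 0.

0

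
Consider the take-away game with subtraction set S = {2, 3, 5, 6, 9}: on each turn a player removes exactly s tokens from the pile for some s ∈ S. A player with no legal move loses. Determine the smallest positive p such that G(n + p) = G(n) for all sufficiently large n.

G(0) = 0
G(1) = mex{} = 0
G(2) = mex{0} = 1
G(3) = mex{0,0} = 1
G(4) = mex{1,0} = 2
G(5) = mex{1,1,0} = 2
G(6) = mex{2,1,0,0} = 3
G(7) = mex{2,2,1,0} = 3
G(8) = mex{3,2,1,1} = 0
G(9) = mex{3,3,2,1,0} = 4
G(10) = mex{0,3,2,2,0} = 1
G(11) = mex{4,0,3,2,1} = 5
G(12) = mex{1,4,3,3,1} = 0
G(13) = mex{5,1,0,3,2} = 4
G(14) = mex{0,5,4,0,2} = 1
G(15) = mex{4,0,1,4,3} = 2
G(16) = mex{1,4,5,1,3} = 0
G(17) = mex{2,1,0,5,0} = 3
G(18) = mex{0,2,4,0,4} = 1
G(19) = mex{3,0,1,4,1} = 2
G(20) = mex{1,3,2,1,5} = 0
G(21) = mex{2,1,0,2,0} = 3
G(22) = mex{0,2,3,0,4} = 1
G(23) = mex{3,0,1,3,1} = 2
G(24) = mex{1,3,2,1,2} = 0
G(25) = mex{2,1,0,2,0} = 3
G(26) = mex{0,2,3,0,3} = 1
G(27) = mex{3,0,1,3,1} = 2
G(28) = mex{1,3,2,1,2} = 0
From n = 14 onward G(n+4) = G(n); since this holds over max(S) = 9 consecutive positions the period is 4 (pre-period 14).

4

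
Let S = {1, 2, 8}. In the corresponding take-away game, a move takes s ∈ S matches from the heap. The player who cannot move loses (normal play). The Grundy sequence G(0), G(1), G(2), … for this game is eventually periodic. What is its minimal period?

n :  0  1  2  3  4  5  6  7  8  9 10 11 12 13 14
G :  0  1  2  0  1  2  0  1  2  0  1  2  0  1  2
G(n+3) = G(n) holds for n = 0,…,7 (a full window of length max(S) = 8), so the sequence is purely periodic with period 3.

3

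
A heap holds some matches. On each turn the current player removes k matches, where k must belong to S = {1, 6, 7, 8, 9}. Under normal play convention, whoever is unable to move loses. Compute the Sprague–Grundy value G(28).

0

G(0) = 0
G(1) = mex{0} = 1
G(2) = mex{1} = 0
G(3) = mex{0} = 1
G(4) = mex{1} = 0
G(5) = mex{0} = 1
G(6) = mex{1,0} = 2
G(7) = mex{2,1,0} = 3
G(8) = mex{3,0,1,0} = 2
G(9) = mex{2,1,0,1,0} = 3
G(10) = mex{3,0,1,0,1} = 2
G(11) = mex{2,1,0,1,0} = 3
G(12) = mex{3,2,1,0,1} = 4
G(13) = mex{4,3,2,1,0} = 5
G(14) = mex{5,2,3,2,1} = 0
G(15) = mex{0,3,2,3,2} = 1
G(16) = mex{1,2,3,2,3} = 0
G(17) = mex{0,3,2,3,2} = 1
G(18) = mex{1,4,3,2,3} = 0
G(19) = mex{0,5,4,3,2} = 1
G(20) = mex{1,0,5,4,3} = 2
G(21) = mex{2,1,0,5,4} = 3
G(22) = mex{3,0,1,0,5} = 2
G(23) = mex{2,1,0,1,0} = 3
G(24) = mex{3,0,1,0,1} = 2
G(25) = mex{2,1,0,1,0} = 3
G(26) = mex{3,2,1,0,1} = 4
G(27) = mex{4,3,2,1,0} = 5
G(28) = mex{5,2,3,2,1} = 0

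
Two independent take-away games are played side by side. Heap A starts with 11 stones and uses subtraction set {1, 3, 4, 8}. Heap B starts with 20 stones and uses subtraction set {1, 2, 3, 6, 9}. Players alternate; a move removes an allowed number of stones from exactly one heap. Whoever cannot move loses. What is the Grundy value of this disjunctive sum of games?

2

Heap A, S = {1, 3, 4, 8}:
G(0) = 0
G(1) = mex{0} = 1
G(2) = mex{1} = 0
G(3) = mex{0,0} = 1
G(4) = mex{1,1,0} = 2
G(5) = mex{2,0,1} = 3
G(6) = mex{3,1,0} = 2
G(7) = mex{2,2,1} = 0
G(8) = mex{0,3,2,0} = 1
G(9) = mex{1,2,3,1} = 0
G(10) = mex{0,0,2,0} = 1
G(11) = mex{1,1,0,1} = 2
G_A(11) = 2.
Heap B, S = {1, 2, 3, 6, 9}:
G(0) = 0
G(1) = mex{0} = 1
G(2) = mex{1,0} = 2
G(3) = mex{2,1,0} = 3
G(4) = mex{3,2,1} = 0
G(5) = mex{0,3,2} = 1
G(6) = mex{1,0,3,0} = 2
G(7) = mex{2,1,0,1} = 3
G(8) = mex{3,2,1,2} = 0
G(9) = mex{0,3,2,3,0} = 1
G(10) = mex{1,0,3,0,1} = 2
G(11) = mex{2,1,0,1,2} = 3
G(12) = mex{3,2,1,2,3} = 0
G(13) = mex{0,3,2,3,0} = 1
G(14) = mex{1,0,3,0,1} = 2
G(15) = mex{2,1,0,1,2} = 3
G(16) = mex{3,2,1,2,3} = 0
G(17) = mex{0,3,2,3,0} = 1
G(18) = mex{1,0,3,0,1} = 2
G(19) = mex{2,1,0,1,2} = 3
G(20) = mex{3,2,1,2,3} = 0
G_B(20) = 0.
Combined Grundy value = 2 ⊕ 0 = 2.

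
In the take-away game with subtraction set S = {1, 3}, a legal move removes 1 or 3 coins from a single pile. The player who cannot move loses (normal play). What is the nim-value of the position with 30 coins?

n :  0  1  2  3  4  5  6  7  8  9 10 11 12 13 14 15 16 17 18 19 20 21 22 23 24 25 26 27 28 29 30
G :  0  1  0  1  0  1  0  1  0  1  0  1  0  1  0  1  0  1  0  1  0  1  0  1  0  1  0  1  0  1  0

0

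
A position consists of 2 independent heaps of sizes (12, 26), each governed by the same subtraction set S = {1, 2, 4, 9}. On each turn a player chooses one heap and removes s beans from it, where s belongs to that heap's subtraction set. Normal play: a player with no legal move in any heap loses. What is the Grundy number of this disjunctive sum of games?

All heaps use S = {1, 2, 4, 9}:
n :  0  1  2  3  4  5  6  7  8  9 10 11 12 13 14 15 16 17 18 19 20 21 22 23 24 25 26
G :  0  1  2  0  1  2  0  1  2  3  4  0  1  2  0  1  2  0  1  2  3  4  0  1  2  0  1
Heap A: G(12) = 1.
Heap B: G(26) = 1.
Combined Grundy value = 1 ⊕ 1 = 0.

0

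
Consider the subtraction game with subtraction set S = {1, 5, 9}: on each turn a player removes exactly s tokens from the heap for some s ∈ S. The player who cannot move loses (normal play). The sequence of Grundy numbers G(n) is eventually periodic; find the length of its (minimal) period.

G(0) = 0
G(1) = mex{0} = 1
G(2) = mex{1} = 0
G(3) = mex{0} = 1
G(4) = mex{1} = 0
G(5) = mex{0,0} = 1
G(6) = mex{1,1} = 0
G(7) = mex{0,0} = 1
G(8) = mex{1,1} = 0
G(9) = mex{0,0,0} = 1
G(10) = mex{1,1,1} = 0
G(11) = mex{0,0,0} = 1
G(12) = mex{1,1,1} = 0
G(13) = mex{0,0,0} = 1
G(14) = mex{1,1,1} = 0
G(n+2) = G(n) holds for n = 0,…,8 (a full window of length max(S) = 9), so the sequence is purely periodic with period 2.

2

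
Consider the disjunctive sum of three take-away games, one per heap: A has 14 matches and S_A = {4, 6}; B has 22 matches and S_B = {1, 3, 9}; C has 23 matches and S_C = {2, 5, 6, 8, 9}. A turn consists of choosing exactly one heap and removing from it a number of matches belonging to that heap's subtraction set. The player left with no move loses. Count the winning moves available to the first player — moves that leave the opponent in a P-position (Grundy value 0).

Heap A, S = {4, 6}:
n :  0  1  2  3  4  5  6  7  8  9 10 11 12 13 14
G :  0  0  0  0  1  1  1  1  2  2  0  0  0  0  1
G_A(14) = 1.
Heap B, S = {1, 3, 9}:
n :  0  1  2  3  4  5  6  7  8  9 10 11 12 13 14 15 16 17 18 19 20 21 22
G :  0  1  0  1  0  1  0  1  0  1  0  1  0  1  0  1  0  1  0  1  0  1  0
G_B(22) = 0.
Heap C, S = {2, 5, 6, 8, 9}:
n :  0  1  2  3  4  5  6  7  8  9 10 11 12 13 14 15 16 17 18 19 20 21 22 23
G :  0  0  1  1  0  2  1  3  2  2  3  0  2  1  0  0  1  1  0  2  1  3  2  2
G_C(23) = 2.
Combined Grundy value = 1 ⊕ 0 ⊕ 2 = 3.
A winning move leaves total XOR = 0, i.e. changes one component's Grundy value g to g ⊕ X where X is the current total.
Heap A: need g' = 1⊕3 = 2. Options: 14−4→G=0, 14−6→G=2. Hits: 1.
Heap B: need g' = 0⊕3 = 3. Options: 22−1→G=1, 22−3→G=1, 22−9→G=1. Hits: 0.
Heap C: need g' = 2⊕3 = 1. Options: 23−2→G=3, 23−5→G=0, 23−6→G=1, 23−8→G=0, 23−9→G=0. Hits: 1.

2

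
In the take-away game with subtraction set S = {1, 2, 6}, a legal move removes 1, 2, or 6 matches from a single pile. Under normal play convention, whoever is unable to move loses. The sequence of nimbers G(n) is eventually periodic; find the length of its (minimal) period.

n :  0  1  2  3  4  5  6  7  8  9 10 11 12 13 14 15
G :  0  1  2  0  1  2  3  0  1  2  0  1  2  3  0  1
G(n+7) = G(n) holds for n = 0,…,5 (a full window of length max(S) = 6), so the sequence is purely periodic with period 7.

7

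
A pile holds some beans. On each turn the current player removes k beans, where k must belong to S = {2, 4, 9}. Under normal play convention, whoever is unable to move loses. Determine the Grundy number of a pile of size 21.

1

G(0) = 0
G(1) = mex{} = 0
G(2) = mex{0} = 1
G(3) = mex{0} = 1
G(4) = mex{1,0} = 2
G(5) = mex{1,0} = 2
G(6) = mex{2,1} = 0
G(7) = mex{2,1} = 0
G(8) = mex{0,2} = 1
G(9) = mex{0,2,0} = 1
G(10) = mex{1,0,0} = 2
G(11) = mex{1,0,1} = 2
G(12) = mex{2,1,1} = 0
G(13) = mex{2,1,2} = 0
G(14) = mex{0,2,2} = 1
G(15) = mex{0,2,0} = 1
G(16) = mex{1,0,0} = 2
G(17) = mex{1,0,1} = 2
G(18) = mex{2,1,1} = 0
G(19) = mex{2,1,2} = 0
G(20) = mex{0,2,2} = 1
G(21) = mex{0,2,0} = 1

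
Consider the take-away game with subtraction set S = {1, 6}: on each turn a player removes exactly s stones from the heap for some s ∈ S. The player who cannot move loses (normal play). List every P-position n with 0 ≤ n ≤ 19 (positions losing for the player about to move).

n :  0  1  2  3  4  5  6  7  8  9 10 11 12 13 14 15 16 17 18 19
G :  0  1  0  1  0  1  2  0  1  0  1  0  1  2  0  1  0  1  0  1
P-positions are exactly the n with G(n) = 0.

0, 2, 4, 7, 9, 11, 14, 16, 18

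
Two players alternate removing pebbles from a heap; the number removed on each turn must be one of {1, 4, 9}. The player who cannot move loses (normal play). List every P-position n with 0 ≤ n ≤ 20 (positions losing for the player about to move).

n :  0  1  2  3  4  5  6  7  8  9 10 11 12 13 14 15 16 17 18 19 20
G :  0  1  0  1  2  0  1  0  1  2  0  1  0  1  2  0  1  0  1  2  0
P-positions are exactly the n with G(n) = 0.

0, 2, 5, 7, 10, 12, 15, 17, 20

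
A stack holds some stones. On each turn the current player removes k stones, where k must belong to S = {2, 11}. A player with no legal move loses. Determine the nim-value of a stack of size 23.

1

G(0) = 0
G(1) = mex{} = 0
G(2) = mex{0} = 1
G(3) = mex{0} = 1
G(4) = mex{1} = 0
G(5) = mex{1} = 0
G(6) = mex{0} = 1
G(7) = mex{0} = 1
G(8) = mex{1} = 0
G(9) = mex{1} = 0
G(10) = mex{0} = 1
G(11) = mex{0,0} = 1
G(12) = mex{1,0} = 2
G(13) = mex{1,1} = 0
G(14) = mex{2,1} = 0
G(15) = mex{0,0} = 1
G(16) = mex{0,0} = 1
G(17) = mex{1,1} = 0
G(18) = mex{1,1} = 0
G(19) = mex{0,0} = 1
G(20) = mex{0,0} = 1
G(21) = mex{1,1} = 0
G(22) = mex{1,1} = 0
G(23) = mex{0,2} = 1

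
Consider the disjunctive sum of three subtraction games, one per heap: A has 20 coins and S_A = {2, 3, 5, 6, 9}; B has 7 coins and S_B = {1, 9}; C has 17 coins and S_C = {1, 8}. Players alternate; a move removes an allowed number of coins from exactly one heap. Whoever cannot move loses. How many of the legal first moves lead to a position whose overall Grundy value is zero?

2

Heap A, S = {2, 3, 5, 6, 9}:
n :  0  1  2  3  4  5  6  7  8  9 10 11 12 13 14 15 16 17 18 19 20
G :  0  0  1  1  2  2  3  3  0  4  1  5  0  4  1  2  0  3  1  2  0
G_A(20) = 0.
Heap B, S = {1, 9}:
G(0) = 0
G(1) = mex{0} = 1
G(2) = mex{1} = 0
G(3) = mex{0} = 1
G(4) = mex{1} = 0
G(5) = mex{0} = 1
G(6) = mex{1} = 0
G(7) = mex{0} = 1
G_B(7) = 1.
Heap C, S = {1, 8}:
n :  0  1  2  3  4  5  6  7  8  9 10 11 12 13 14 15 16 17
G :  0  1  0  1  0  1  0  1  2  0  1  0  1  0  1  0  1  2
G_C(17) = 2.
Combined Grundy value = 0 ⊕ 1 ⊕ 2 = 3.
A winning move leaves total XOR = 0, i.e. changes one component's Grundy value g to g ⊕ X where X is the current total.
Heap A: need g' = 0⊕3 = 3. Options: 20−2→G=1, 20−3→G=3, 20−5→G=2, 20−6→G=1, 20−9→G=5. Hits: 1.
Heap B: need g' = 1⊕3 = 2. Options: 7−1→G=0. Hits: 0.
Heap C: need g' = 2⊕3 = 1. Options: 17−1→G=1, 17−8→G=0. Hits: 1.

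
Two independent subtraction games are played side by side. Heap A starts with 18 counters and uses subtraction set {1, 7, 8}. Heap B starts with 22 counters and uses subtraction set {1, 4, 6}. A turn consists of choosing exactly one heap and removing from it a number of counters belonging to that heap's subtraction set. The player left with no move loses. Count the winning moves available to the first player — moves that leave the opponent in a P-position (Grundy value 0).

Heap A, S = {1, 7, 8}:
n :  0  1  2  3  4  5  6  7  8  9 10 11 12 13 14 15 16 17 18
G :  0  1  0  1  0  1  0  1  2  3  2  3  2  3  2  0  1  0  1
G_A(18) = 1.
Heap B, S = {1, 4, 6}:
G(0) = 0
G(1) = mex{0} = 1
G(2) = mex{1} = 0
G(3) = mex{0} = 1
G(4) = mex{1,0} = 2
G(5) = mex{2,1} = 0
G(6) = mex{0,0,0} = 1
G(7) = mex{1,1,1} = 0
G(8) = mex{0,2,0} = 1
G(9) = mex{1,0,1} = 2
G(10) = mex{2,1,2} = 0
G(11) = mex{0,0,0} = 1
G(12) = mex{1,1,1} = 0
G(13) = mex{0,2,0} = 1
G(14) = mex{1,0,1} = 2
G(15) = mex{2,1,2} = 0
G(16) = mex{0,0,0} = 1
G(17) = mex{1,1,1} = 0
G(18) = mex{0,2,0} = 1
G(19) = mex{1,0,1} = 2
G(20) = mex{2,1,2} = 0
G(21) = mex{0,0,0} = 1
G(22) = mex{1,1,1} = 0
G_B(22) = 0.
Combined Grundy value = 1 ⊕ 0 = 1.
A winning move leaves total XOR = 0, i.e. changes one component's Grundy value g to g ⊕ X where X is the current total.
Heap A: need g' = 1⊕1 = 0. Options: 18−1→G=0, 18−7→G=3, 18−8→G=2. Hits: 1.
Heap B: need g' = 0⊕1 = 1. Options: 22−1→G=1, 22−4→G=1, 22−6→G=1. Hits: 3.

4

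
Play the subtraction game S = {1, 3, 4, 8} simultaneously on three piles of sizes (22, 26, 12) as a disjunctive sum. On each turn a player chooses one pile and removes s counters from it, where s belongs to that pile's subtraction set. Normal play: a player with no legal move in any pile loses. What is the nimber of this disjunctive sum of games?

1

All piles use S = {1, 3, 4, 8}:
n :  0  1  2  3  4  5  6  7  8  9 10 11 12 13 14 15 16 17 18 19 20 21 22 23 24 25 26
G :  0  1  0  1  2  3  2  0  1  0  1  2  3  2  0  1  0  1  2  3  2  0  1  0  1  2  3
Pile A: G(22) = 1.
Pile B: G(26) = 3.
Pile C: G(12) = 3.
Combined Grundy value = 1 ⊕ 3 ⊕ 3 = 1.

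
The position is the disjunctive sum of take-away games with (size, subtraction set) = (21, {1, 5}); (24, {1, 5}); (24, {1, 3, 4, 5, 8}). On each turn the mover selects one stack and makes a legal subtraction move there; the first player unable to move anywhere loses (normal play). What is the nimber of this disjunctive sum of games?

3

Stack A, S = {1, 5}:
G(0) = 0
G(1) = mex{0} = 1
G(2) = mex{1} = 0
G(3) = mex{0} = 1
G(4) = mex{1} = 0
G(5) = mex{0,0} = 1
G(6) = mex{1,1} = 0
G(7) = mex{0,0} = 1
G(8) = mex{1,1} = 0
G(9) = mex{0,0} = 1
G(10) = mex{1,1} = 0
G(11) = mex{0,0} = 1
G(12) = mex{1,1} = 0
G(13) = mex{0,0} = 1
G(14) = mex{1,1} = 0
G(15) = mex{0,0} = 1
G(16) = mex{1,1} = 0
G(17) = mex{0,0} = 1
G(18) = mex{1,1} = 0
G(19) = mex{0,0} = 1
G(20) = mex{1,1} = 0
G(21) = mex{0,0} = 1
G_A(21) = 1.
Stack B, S = {1, 5}:
G(0) = 0
G(1) = mex{0} = 1
G(2) = mex{1} = 0
G(3) = mex{0} = 1
G(4) = mex{1} = 0
G(5) = mex{0,0} = 1
G(6) = mex{1,1} = 0
G(7) = mex{0,0} = 1
G(8) = mex{1,1} = 0
G(9) = mex{0,0} = 1
G(10) = mex{1,1} = 0
G(11) = mex{0,0} = 1
G(12) = mex{1,1} = 0
G(13) = mex{0,0} = 1
G(14) = mex{1,1} = 0
G(15) = mex{0,0} = 1
G(16) = mex{1,1} = 0
G(17) = mex{0,0} = 1
G(18) = mex{1,1} = 0
G(19) = mex{0,0} = 1
G(20) = mex{1,1} = 0
G(21) = mex{0,0} = 1
G(22) = mex{1,1} = 0
G(23) = mex{0,0} = 1
G(24) = mex{1,1} = 0
G_B(24) = 0.
Stack C, S = {1, 3, 4, 5, 8}:
n :  0  1  2  3  4  5  6  7  8  9 10 11 12 13 14 15 16 17 18 19 20 21 22 23 24
G :  0  1  0  1  2  3  2  3  4  0  1  0  1  2  3  2  3  4  0  1  0  1  2  3  2
G_C(24) = 2.
Combined Grundy value = 1 ⊕ 0 ⊕ 2 = 3.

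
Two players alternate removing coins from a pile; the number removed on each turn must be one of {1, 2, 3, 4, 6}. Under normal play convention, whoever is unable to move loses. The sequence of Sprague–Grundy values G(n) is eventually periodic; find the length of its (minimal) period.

5

n :  0  1  2  3  4  5  6  7  8  9 10 11 12 13 14
G :  0  1  2  3  4  0  1  2  3  4  0  1  2  3  4
G(n+5) = G(n) holds for n = 0,…,5 (a full window of length max(S) = 6), so the sequence is purely periodic with period 5.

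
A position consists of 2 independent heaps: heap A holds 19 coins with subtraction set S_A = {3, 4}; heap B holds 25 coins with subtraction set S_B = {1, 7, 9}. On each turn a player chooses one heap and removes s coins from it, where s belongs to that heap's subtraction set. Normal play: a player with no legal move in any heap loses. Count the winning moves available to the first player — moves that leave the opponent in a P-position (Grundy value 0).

0

Heap A, S = {3, 4}:
n :  0  1  2  3  4  5  6  7  8  9 10 11 12 13 14 15 16 17 18 19
G :  0  0  0  1  1  1  2  0  0  0  1  1  1  2  0  0  0  1  1  1
G_A(19) = 1.
Heap B, S = {1, 7, 9}:
n :  0  1  2  3  4  5  6  7  8  9 10 11 12 13 14 15 16 17 18 19 20 21 22 23 24 25
G :  0  1  0  1  0  1  0  1  0  1  0  1  0  1  0  1  0  1  0  1  0  1  0  1  0  1
G_B(25) = 1.
Combined Grundy value = 1 ⊕ 1 = 0.
A winning move leaves total XOR = 0, i.e. changes one component's Grundy value g to g ⊕ X where X is the current total.
Heap A: target g' = 1⊕0 = 1, but every legal move changes the Grundy value (mex property), so 0 moves.
Heap B: target g' = 1⊕0 = 1, but every legal move changes the Grundy value (mex property), so 0 moves.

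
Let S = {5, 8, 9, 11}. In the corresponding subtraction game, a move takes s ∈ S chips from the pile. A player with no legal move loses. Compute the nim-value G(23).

1

n :  0  1  2  3  4  5  6  7  8  9 10 11 12 13 14 15 16 17 18 19 20 21 22 23
G :  0  0  0  0  0  1  1  1  1  1  2  2  2  2  2  3  0  0  0  0  0  1  1  1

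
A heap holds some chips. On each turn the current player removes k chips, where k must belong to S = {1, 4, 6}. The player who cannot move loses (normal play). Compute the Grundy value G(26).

1

n :  0  1  2  3  4  5  6  7  8  9 10 11 12 13 14 15 16 17 18 19 20 21 22 23 24 25 26
G :  0  1  0  1  2  0  1  0  1  2  0  1  0  1  2  0  1  0  1  2  0  1  0  1  2  0  1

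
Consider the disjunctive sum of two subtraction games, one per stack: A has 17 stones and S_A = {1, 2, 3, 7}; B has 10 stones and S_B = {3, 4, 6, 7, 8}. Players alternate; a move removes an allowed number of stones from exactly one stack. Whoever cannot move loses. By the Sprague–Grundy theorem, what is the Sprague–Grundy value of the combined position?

Stack A, S = {1, 2, 3, 7}:
n :  0  1  2  3  4  5  6  7  8  9 10 11 12 13 14 15 16 17
G :  0  1  2  3  0  1  2  3  0  1  2  3  0  1  2  3  0  1
G_A(17) = 1.
Stack B, S = {3, 4, 6, 7, 8}:
G(0) = 0
G(1) = mex{} = 0
G(2) = mex{} = 0
G(3) = mex{0} = 1
G(4) = mex{0,0} = 1
G(5) = mex{0,0} = 1
G(6) = mex{1,0,0} = 2
G(7) = mex{1,1,0,0} = 2
G(8) = mex{1,1,0,0,0} = 2
G(9) = mex{2,1,1,0,0} = 3
G(10) = mex{2,2,1,1,0} = 3
G_B(10) = 3.
Combined Grundy value = 1 ⊕ 3 = 2.

2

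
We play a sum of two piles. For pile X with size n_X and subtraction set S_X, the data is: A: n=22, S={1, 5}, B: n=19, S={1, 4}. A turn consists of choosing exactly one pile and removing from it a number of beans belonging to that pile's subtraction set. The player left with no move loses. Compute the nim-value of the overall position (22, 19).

Pile A, S = {1, 5}:
n :  0  1  2  3  4  5  6  7  8  9 10 11 12 13 14 15 16 17 18 19 20 21 22
G :  0  1  0  1  0  1  0  1  0  1  0  1  0  1  0  1  0  1  0  1  0  1  0
G_A(22) = 0.
Pile B, S = {1, 4}:
G(0) = 0
G(1) = mex{0} = 1
G(2) = mex{1} = 0
G(3) = mex{0} = 1
G(4) = mex{1,0} = 2
G(5) = mex{2,1} = 0
G(6) = mex{0,0} = 1
G(7) = mex{1,1} = 0
G(8) = mex{0,2} = 1
G(9) = mex{1,0} = 2
G(10) = mex{2,1} = 0
G(11) = mex{0,0} = 1
G(12) = mex{1,1} = 0
G(13) = mex{0,2} = 1
G(14) = mex{1,0} = 2
G(15) = mex{2,1} = 0
G(16) = mex{0,0} = 1
G(17) = mex{1,1} = 0
G(18) = mex{0,2} = 1
G(19) = mex{1,0} = 2
G_B(19) = 2.
Combined Grundy value = 0 ⊕ 2 = 2.

2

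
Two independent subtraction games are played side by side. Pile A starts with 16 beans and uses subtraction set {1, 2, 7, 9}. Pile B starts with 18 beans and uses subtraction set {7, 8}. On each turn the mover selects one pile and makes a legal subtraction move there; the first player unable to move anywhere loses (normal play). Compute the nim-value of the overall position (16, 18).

2

Pile A, S = {1, 2, 7, 9}:
G(0) = 0
G(1) = mex{0} = 1
G(2) = mex{1,0} = 2
G(3) = mex{2,1} = 0
G(4) = mex{0,2} = 1
G(5) = mex{1,0} = 2
G(6) = mex{2,1} = 0
G(7) = mex{0,2,0} = 1
G(8) = mex{1,0,1} = 2
G(9) = mex{2,1,2,0} = 3
G(10) = mex{3,2,0,1} = 4
G(11) = mex{4,3,1,2} = 0
G(12) = mex{0,4,2,0} = 1
G(13) = mex{1,0,0,1} = 2
G(14) = mex{2,1,1,2} = 0
G(15) = mex{0,2,2,0} = 1
G(16) = mex{1,0,3,1} = 2
G_A(16) = 2.
Pile B, S = {7, 8}:
G(0) = 0
G(1) = mex{} = 0
G(2) = mex{} = 0
G(3) = mex{} = 0
G(4) = mex{} = 0
G(5) = mex{} = 0
G(6) = mex{} = 0
G(7) = mex{0} = 1
G(8) = mex{0,0} = 1
G(9) = mex{0,0} = 1
G(10) = mex{0,0} = 1
G(11) = mex{0,0} = 1
G(12) = mex{0,0} = 1
G(13) = mex{0,0} = 1
G(14) = mex{1,0} = 2
G(15) = mex{1,1} = 0
G(16) = mex{1,1} = 0
G(17) = mex{1,1} = 0
G(18) = mex{1,1} = 0
G_B(18) = 0.
Combined Grundy value = 2 ⊕ 0 = 2.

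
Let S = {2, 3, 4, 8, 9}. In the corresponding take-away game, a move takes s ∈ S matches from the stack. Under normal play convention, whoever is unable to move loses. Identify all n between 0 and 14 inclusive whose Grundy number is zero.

n :  0  1  2  3  4  5  6  7  8  9 10 11 12 13 14
G :  0  0  1  1  2  2  0  0  1  1  2  2  0  0  1
P-positions are exactly the n with G(n) = 0.

0, 1, 6, 7, 12, 13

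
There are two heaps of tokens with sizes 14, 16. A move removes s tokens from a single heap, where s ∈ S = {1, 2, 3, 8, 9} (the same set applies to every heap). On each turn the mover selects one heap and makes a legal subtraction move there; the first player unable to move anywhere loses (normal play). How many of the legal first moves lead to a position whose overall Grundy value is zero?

All heaps use S = {1, 2, 3, 8, 9}:
n :  0  1  2  3  4  5  6  7  8  9 10 11 12 13 14 15 16
G :  0  1  2  3  0  1  2  3  4  5  0  1  2  3  0  1  2
Heap A: G(14) = 0.
Heap B: G(16) = 2.
Combined Grundy value = 0 ⊕ 2 = 2.
A winning move leaves total XOR = 0, i.e. changes one component's Grundy value g to g ⊕ X where X is the current total.
Heap A: need g' = 0⊕2 = 2. Options: 14−1→G=3, 14−2→G=2, 14−3→G=1, 14−8→G=2, 14−9→G=1. Hits: 2.
Heap B: need g' = 2⊕2 = 0. Options: 16−1→G=1, 16−2→G=0, 16−3→G=3, 16−8→G=4, 16−9→G=3. Hits: 1.

3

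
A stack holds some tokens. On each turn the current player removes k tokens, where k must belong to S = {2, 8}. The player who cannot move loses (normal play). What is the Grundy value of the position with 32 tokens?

1

n :  0  1  2  3  4  5  6  7  8  9 10 11 12 13 14 15 16 17 18 19 20 21 22 23 24 25 26 27 28 29 30 31 32
G :  0  0  1  1  0  0  1  1  2  2  0  0  1  1  0  0  1  1  2  2  0  0  1  1  0  0  1  1  2  2  0  0  1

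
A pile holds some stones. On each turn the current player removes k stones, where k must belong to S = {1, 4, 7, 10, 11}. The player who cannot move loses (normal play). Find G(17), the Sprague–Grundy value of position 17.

G(0) = 0
G(1) = mex{0} = 1
G(2) = mex{1} = 0
G(3) = mex{0} = 1
G(4) = mex{1,0} = 2
G(5) = mex{2,1} = 0
G(6) = mex{0,0} = 1
G(7) = mex{1,1,0} = 2
G(8) = mex{2,2,1} = 0
G(9) = mex{0,0,0} = 1
G(10) = mex{1,1,1,0} = 2
G(11) = mex{2,2,2,1,0} = 3
G(12) = mex{3,0,0,0,1} = 2
G(13) = mex{2,1,1,1,0} = 3
G(14) = mex{3,2,2,2,1} = 0
G(15) = mex{0,3,0,0,2} = 1
G(16) = mex{1,2,1,1,0} = 3
G(17) = mex{3,3,2,2,1} = 0

0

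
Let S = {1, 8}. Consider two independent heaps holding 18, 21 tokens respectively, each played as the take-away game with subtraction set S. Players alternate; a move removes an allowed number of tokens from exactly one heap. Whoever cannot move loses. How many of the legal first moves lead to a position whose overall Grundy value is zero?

All heaps use S = {1, 8}:
G(0) = 0
G(1) = mex{0} = 1
G(2) = mex{1} = 0
G(3) = mex{0} = 1
G(4) = mex{1} = 0
G(5) = mex{0} = 1
G(6) = mex{1} = 0
G(7) = mex{0} = 1
G(8) = mex{1,0} = 2
G(9) = mex{2,1} = 0
G(10) = mex{0,0} = 1
G(11) = mex{1,1} = 0
G(12) = mex{0,0} = 1
G(13) = mex{1,1} = 0
G(14) = mex{0,0} = 1
G(15) = mex{1,1} = 0
G(16) = mex{0,2} = 1
G(17) = mex{1,0} = 2
G(18) = mex{2,1} = 0
G(19) = mex{0,0} = 1
G(20) = mex{1,1} = 0
G(21) = mex{0,0} = 1
Heap A: G(18) = 0.
Heap B: G(21) = 1.
Combined Grundy value = 0 ⊕ 1 = 1.
A winning move leaves total XOR = 0, i.e. changes one component's Grundy value g to g ⊕ X where X is the current total.
Heap A: need g' = 0⊕1 = 1. Options: 18−1→G=2, 18−8→G=1. Hits: 1.
Heap B: need g' = 1⊕1 = 0. Options: 21−1→G=0, 21−8→G=0. Hits: 2.

3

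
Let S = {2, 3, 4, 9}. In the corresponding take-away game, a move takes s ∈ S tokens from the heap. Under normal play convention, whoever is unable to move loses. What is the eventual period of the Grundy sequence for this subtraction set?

n :  0  1  2  3  4  5  6  7  8  9 10 11 12 13 14 15 16
G :  0  0  1  1  2  2  0  0  1  1  2  2  0  0  1  1  2
G(n+6) = G(n) holds for n = 0,…,8 (a full window of length max(S) = 9), so the sequence is purely periodic with period 6.

6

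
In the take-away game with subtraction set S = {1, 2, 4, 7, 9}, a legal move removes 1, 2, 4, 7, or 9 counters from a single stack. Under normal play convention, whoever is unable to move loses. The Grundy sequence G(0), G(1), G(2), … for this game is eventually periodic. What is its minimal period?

G(0) = 0
G(1) = mex{0} = 1
G(2) = mex{1,0} = 2
G(3) = mex{2,1} = 0
G(4) = mex{0,2,0} = 1
G(5) = mex{1,0,1} = 2
G(6) = mex{2,1,2} = 0
G(7) = mex{0,2,0,0} = 1
G(8) = mex{1,0,1,1} = 2
G(9) = mex{2,1,2,2,0} = 3
G(10) = mex{3,2,0,0,1} = 4
G(11) = mex{4,3,1,1,2} = 0
G(12) = mex{0,4,2,2,0} = 1
G(13) = mex{1,0,3,0,1} = 2
G(14) = mex{2,1,4,1,2} = 0
G(15) = mex{0,2,0,2,0} = 1
G(16) = mex{1,0,1,3,1} = 2
G(17) = mex{2,1,2,4,2} = 0
G(18) = mex{0,2,0,0,3} = 1
G(19) = mex{1,0,1,1,4} = 2
G(20) = mex{2,1,2,2,0} = 3
G(21) = mex{3,2,0,0,1} = 4
G(22) = mex{4,3,1,1,2} = 0
G(23) = mex{0,4,2,2,0} = 1
G(n+11) = G(n) holds for n = 0,…,8 (a full window of length max(S) = 9), so the sequence is purely periodic with period 11.

11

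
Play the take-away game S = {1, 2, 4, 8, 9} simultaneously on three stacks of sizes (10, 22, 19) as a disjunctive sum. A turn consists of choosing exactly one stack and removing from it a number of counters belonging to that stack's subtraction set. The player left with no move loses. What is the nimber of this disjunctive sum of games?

7

All stacks use S = {1, 2, 4, 8, 9}:
G(0) = 0
G(1) = mex{0} = 1
G(2) = mex{1,0} = 2
G(3) = mex{2,1} = 0
G(4) = mex{0,2,0} = 1
G(5) = mex{1,0,1} = 2
G(6) = mex{2,1,2} = 0
G(7) = mex{0,2,0} = 1
G(8) = mex{1,0,1,0} = 2
G(9) = mex{2,1,2,1,0} = 3
G(10) = mex{3,2,0,2,1} = 4
G(11) = mex{4,3,1,0,2} = 5
G(12) = mex{5,4,2,1,0} = 3
G(13) = mex{3,5,3,2,1} = 0
G(14) = mex{0,3,4,0,2} = 1
G(15) = mex{1,0,5,1,0} = 2
G(16) = mex{2,1,3,2,1} = 0
G(17) = mex{0,2,0,3,2} = 1
G(18) = mex{1,0,1,4,3} = 2
G(19) = mex{2,1,2,5,4} = 0
G(20) = mex{0,2,0,3,5} = 1
G(21) = mex{1,0,1,0,3} = 2
G(22) = mex{2,1,2,1,0} = 3
Stack A: G(10) = 4.
Stack B: G(22) = 3.
Stack C: G(19) = 0.
Combined Grundy value = 4 ⊕ 3 ⊕ 0 = 7.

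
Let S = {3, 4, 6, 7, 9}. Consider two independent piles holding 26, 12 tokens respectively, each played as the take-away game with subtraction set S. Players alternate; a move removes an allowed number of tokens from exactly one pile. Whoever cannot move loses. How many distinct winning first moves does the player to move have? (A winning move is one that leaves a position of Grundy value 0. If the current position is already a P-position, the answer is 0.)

All piles use S = {3, 4, 6, 7, 9}:
n :  0  1  2  3  4  5  6  7  8  9 10 11 12 13 14 15 16 17 18 19 20 21 22 23 24 25 26
G :  0  0  0  1  1  1  2  2  2  3  3  3  0  0  0  1  1  1  2  2  2  3  3  3  0  0  0
Pile A: G(26) = 0.
Pile B: G(12) = 0.
Combined Grundy value = 0 ⊕ 0 = 0.
A winning move leaves total XOR = 0, i.e. changes one component's Grundy value g to g ⊕ X where X is the current total.
Pile A: target g' = 0⊕0 = 0, but every legal move changes the Grundy value (mex property), so 0 moves.
Pile B: target g' = 0⊕0 = 0, but every legal move changes the Grundy value (mex property), so 0 moves.

0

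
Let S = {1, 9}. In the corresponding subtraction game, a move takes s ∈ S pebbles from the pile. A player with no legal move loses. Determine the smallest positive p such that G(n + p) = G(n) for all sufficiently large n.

2

n :  0  1  2  3  4  5  6  7  8  9 10 11 12 13 14
G :  0  1  0  1  0  1  0  1  0  1  0  1  0  1  0
G(n+2) = G(n) holds for n = 0,…,8 (a full window of length max(S) = 9), so the sequence is purely periodic with period 2.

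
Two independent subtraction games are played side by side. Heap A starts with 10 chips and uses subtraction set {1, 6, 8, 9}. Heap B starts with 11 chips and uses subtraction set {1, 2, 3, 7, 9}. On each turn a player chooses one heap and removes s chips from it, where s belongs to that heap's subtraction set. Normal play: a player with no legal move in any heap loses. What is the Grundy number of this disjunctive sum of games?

Heap A, S = {1, 6, 8, 9}:
n :  0  1  2  3  4  5  6  7  8  9 10
G :  0  1  0  1  0  1  2  0  1  2  3
G_A(10) = 3.
Heap B, S = {1, 2, 3, 7, 9}:
G(0) = 0
G(1) = mex{0} = 1
G(2) = mex{1,0} = 2
G(3) = mex{2,1,0} = 3
G(4) = mex{3,2,1} = 0
G(5) = mex{0,3,2} = 1
G(6) = mex{1,0,3} = 2
G(7) = mex{2,1,0,0} = 3
G(8) = mex{3,2,1,1} = 0
G(9) = mex{0,3,2,2,0} = 1
G(10) = mex{1,0,3,3,1} = 2
G(11) = mex{2,1,0,0,2} = 3
G_B(11) = 3.
Combined Grundy value = 3 ⊕ 3 = 0.

0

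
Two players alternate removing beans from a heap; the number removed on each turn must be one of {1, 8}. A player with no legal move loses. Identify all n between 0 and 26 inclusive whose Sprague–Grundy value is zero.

0, 2, 4, 6, 9, 11, 13, 15, 18, 20, 22, 24

n :  0  1  2  3  4  5  6  7  8  9 10 11 12 13 14 15 16 17 18 19 20 21 22 23 24 25 26
G :  0  1  0  1  0  1  0  1  2  0  1  0  1  0  1  0  1  2  0  1  0  1  0  1  0  1  2
P-positions are exactly the n with G(n) = 0.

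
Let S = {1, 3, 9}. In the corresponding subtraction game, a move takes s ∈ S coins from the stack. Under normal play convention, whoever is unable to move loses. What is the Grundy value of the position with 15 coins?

1

n :  0  1  2  3  4  5  6  7  8  9 10 11 12 13 14 15
G :  0  1  0  1  0  1  0  1  0  1  0  1  0  1  0  1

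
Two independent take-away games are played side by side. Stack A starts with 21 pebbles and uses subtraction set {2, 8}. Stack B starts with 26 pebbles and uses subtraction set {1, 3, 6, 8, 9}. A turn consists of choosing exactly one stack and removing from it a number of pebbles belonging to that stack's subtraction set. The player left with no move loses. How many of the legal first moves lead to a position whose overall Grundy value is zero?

1

Stack A, S = {2, 8}:
G(0) = 0
G(1) = mex{} = 0
G(2) = mex{0} = 1
G(3) = mex{0} = 1
G(4) = mex{1} = 0
G(5) = mex{1} = 0
G(6) = mex{0} = 1
G(7) = mex{0} = 1
G(8) = mex{1,0} = 2
G(9) = mex{1,0} = 2
G(10) = mex{2,1} = 0
G(11) = mex{2,1} = 0
G(12) = mex{0,0} = 1
G(13) = mex{0,0} = 1
G(14) = mex{1,1} = 0
G(15) = mex{1,1} = 0
G(16) = mex{0,2} = 1
G(17) = mex{0,2} = 1
G(18) = mex{1,0} = 2
G(19) = mex{1,0} = 2
G(20) = mex{2,1} = 0
G(21) = mex{2,1} = 0
G_A(21) = 0.
Stack B, S = {1, 3, 6, 8, 9}:
G(0) = 0
G(1) = mex{0} = 1
G(2) = mex{1} = 0
G(3) = mex{0,0} = 1
G(4) = mex{1,1} = 0
G(5) = mex{0,0} = 1
G(6) = mex{1,1,0} = 2
G(7) = mex{2,0,1} = 3
G(8) = mex{3,1,0,0} = 2
G(9) = mex{2,2,1,1,0} = 3
G(10) = mex{3,3,0,0,1} = 2
G(11) = mex{2,2,1,1,0} = 3
G(12) = mex{3,3,2,0,1} = 4
G(13) = mex{4,2,3,1,0} = 5
G(14) = mex{5,3,2,2,1} = 0
G(15) = mex{0,4,3,3,2} = 1
G(16) = mex{1,5,2,2,3} = 0
G(17) = mex{0,0,3,3,2} = 1
G(18) = mex{1,1,4,2,3} = 0
G(19) = mex{0,0,5,3,2} = 1
G(20) = mex{1,1,0,4,3} = 2
G(21) = mex{2,0,1,5,4} = 3
G(22) = mex{3,1,0,0,5} = 2
G(23) = mex{2,2,1,1,0} = 3
G(24) = mex{3,3,0,0,1} = 2
G(25) = mex{2,2,1,1,0} = 3
G(26) = mex{3,3,2,0,1} = 4
G_B(26) = 4.
Combined Grundy value = 0 ⊕ 4 = 4.
A winning move leaves total XOR = 0, i.e. changes one component's Grundy value g to g ⊕ X where X is the current total.
Stack A: need g' = 0⊕4 = 4. Options: 21−2→G=2, 21−8→G=1. Hits: 0.
Stack B: need g' = 4⊕4 = 0. Options: 26−1→G=3, 26−3→G=3, 26−6→G=2, 26−8→G=0, 26−9→G=1. Hits: 1.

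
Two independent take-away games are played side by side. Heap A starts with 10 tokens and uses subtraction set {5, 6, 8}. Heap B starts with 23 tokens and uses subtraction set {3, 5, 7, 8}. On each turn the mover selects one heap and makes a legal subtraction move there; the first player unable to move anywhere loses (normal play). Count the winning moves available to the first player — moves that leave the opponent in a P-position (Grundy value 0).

Heap A, S = {5, 6, 8}:
G(0) = 0
G(1) = mex{} = 0
G(2) = mex{} = 0
G(3) = mex{} = 0
G(4) = mex{} = 0
G(5) = mex{0} = 1
G(6) = mex{0,0} = 1
G(7) = mex{0,0} = 1
G(8) = mex{0,0,0} = 1
G(9) = mex{0,0,0} = 1
G(10) = mex{1,0,0} = 2
G_A(10) = 2.
Heap B, S = {3, 5, 7, 8}:
G(0) = 0
G(1) = mex{} = 0
G(2) = mex{} = 0
G(3) = mex{0} = 1
G(4) = mex{0} = 1
G(5) = mex{0,0} = 1
G(6) = mex{1,0} = 2
G(7) = mex{1,0,0} = 2
G(8) = mex{1,1,0,0} = 2
G(9) = mex{2,1,0,0} = 3
G(10) = mex{2,1,1,0} = 3
G(11) = mex{2,2,1,1} = 0
G(12) = mex{3,2,1,1} = 0
G(13) = mex{3,2,2,1} = 0
G(14) = mex{0,3,2,2} = 1
G(15) = mex{0,3,2,2} = 1
G(16) = mex{0,0,3,2} = 1
G(17) = mex{1,0,3,3} = 2
G(18) = mex{1,0,0,3} = 2
G(19) = mex{1,1,0,0} = 2
G(20) = mex{2,1,0,0} = 3
G(21) = mex{2,1,1,0} = 3
G(22) = mex{2,2,1,1} = 0
G(23) = mex{3,2,1,1} = 0
G_B(23) = 0.
Combined Grundy value = 2 ⊕ 0 = 2.
A winning move leaves total XOR = 0, i.e. changes one component's Grundy value g to g ⊕ X where X is the current total.
Heap A: need g' = 2⊕2 = 0. Options: 10−5→G=1, 10−6→G=0, 10−8→G=0. Hits: 2.
Heap B: need g' = 0⊕2 = 2. Options: 23−3→G=3, 23−5→G=2, 23−7→G=1, 23−8→G=1. Hits: 1.

3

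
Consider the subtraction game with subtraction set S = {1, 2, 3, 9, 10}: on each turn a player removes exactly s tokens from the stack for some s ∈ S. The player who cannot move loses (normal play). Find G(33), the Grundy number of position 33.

1

n :  0  1  2  3  4  5  6  7  8  9 10 11 12 13 14 15 16 17 18 19 20 21 22 23 24 25 26 27 28 29 30 31 32 33
G :  0  1  2  3  0  1  2  3  0  1  2  3  0  1  2  3  0  1  2  3  0  1  2  3  0  1  2  3  0  1  2  3  0  1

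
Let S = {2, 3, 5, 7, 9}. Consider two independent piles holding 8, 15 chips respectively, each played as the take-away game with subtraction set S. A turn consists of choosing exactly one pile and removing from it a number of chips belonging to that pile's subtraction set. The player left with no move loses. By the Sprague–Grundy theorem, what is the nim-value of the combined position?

All piles use S = {2, 3, 5, 7, 9}:
n :  0  1  2  3  4  5  6  7  8  9 10 11 12 13 14 15
G :  0  0  1  1  2  2  3  3  4  4  5  0  0  1  1  2
Pile A: G(8) = 4.
Pile B: G(15) = 2.
Combined Grundy value = 4 ⊕ 2 = 6.

6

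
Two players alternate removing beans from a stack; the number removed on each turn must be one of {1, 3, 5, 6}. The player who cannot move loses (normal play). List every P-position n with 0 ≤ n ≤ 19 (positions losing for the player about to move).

0, 2, 4, 11, 13, 15

n :  0  1  2  3  4  5  6  7  8  9 10 11 12 13 14 15 16 17 18 19
G :  0  1  0  1  0  1  2  3  2  3  2  0  1  0  1  0  1  2  3  2
P-positions are exactly the n with G(n) = 0.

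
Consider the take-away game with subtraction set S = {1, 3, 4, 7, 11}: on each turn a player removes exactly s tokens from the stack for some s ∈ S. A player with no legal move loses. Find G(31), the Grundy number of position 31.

G(0) = 0
G(1) = mex{0} = 1
G(2) = mex{1} = 0
G(3) = mex{0,0} = 1
G(4) = mex{1,1,0} = 2
G(5) = mex{2,0,1} = 3
G(6) = mex{3,1,0} = 2
G(7) = mex{2,2,1,0} = 3
G(8) = mex{3,3,2,1} = 0
G(9) = mex{0,2,3,0} = 1
G(10) = mex{1,3,2,1} = 0
G(11) = mex{0,0,3,2,0} = 1
G(12) = mex{1,1,0,3,1} = 2
G(13) = mex{2,0,1,2,0} = 3
G(14) = mex{3,1,0,3,1} = 2
G(15) = mex{2,2,1,0,2} = 3
G(16) = mex{3,3,2,1,3} = 0
G(17) = mex{0,2,3,0,2} = 1
G(18) = mex{1,3,2,1,3} = 0
G(19) = mex{0,0,3,2,0} = 1
G(20) = mex{1,1,0,3,1} = 2
G(21) = mex{2,0,1,2,0} = 3
G(22) = mex{3,1,0,3,1} = 2
G(23) = mex{2,2,1,0,2} = 3
G(24) = mex{3,3,2,1,3} = 0
G(25) = mex{0,2,3,0,2} = 1
G(26) = mex{1,3,2,1,3} = 0
G(27) = mex{0,0,3,2,0} = 1
G(28) = mex{1,1,0,3,1} = 2
G(29) = mex{2,0,1,2,0} = 3
G(30) = mex{3,1,0,3,1} = 2
G(31) = mex{2,2,1,0,2} = 3

3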